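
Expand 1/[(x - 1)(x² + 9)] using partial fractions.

Cover-up at x = 1: α = 1/(1² + 9) = 1/10. Then β = -α = -1/10, γ = -α·(0 + 1) = -1/10
Result: (1/10)/(x - 1) - ((1/10)x + 1/10)/(x² + 9)


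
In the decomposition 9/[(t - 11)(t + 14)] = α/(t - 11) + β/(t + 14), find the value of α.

Cover-up at t = 11: α = 9/(11 + 14) = 9/25


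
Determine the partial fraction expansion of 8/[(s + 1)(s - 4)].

8/(s + 1)(s - 4) = P/(s + 1) + Q/(s - 4). P = 8/(-1 - 4) = -8/5, Q = 8/(4 + 1) = 8/5
Result: (-8/5)/(s + 1) + (8/5)/(s - 4)


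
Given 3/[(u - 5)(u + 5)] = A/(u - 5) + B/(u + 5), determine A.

Cover-up at u = 5: A = 3/(5 + 5) = 3/10


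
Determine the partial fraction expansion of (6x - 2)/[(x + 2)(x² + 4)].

At x=-2: P = (6·(-2) - 2)/((-2)² + 4) = -7/4. Q = -P = 7/4, R = 6 - (-2)·P = 5/2
Result: (-7/4)/(x + 2) + ((7/4)x + 5/2)/(x² + 4)


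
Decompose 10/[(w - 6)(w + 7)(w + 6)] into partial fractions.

Using cover-up method: P = 5/78, Q = 10/13, R = -5/6
Result: (5/78)/(w - 6) + (10/13)/(w + 7) - (5/6)/(w + 6)


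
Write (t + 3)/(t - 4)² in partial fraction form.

(t + 3) = A(t - 4) + B. At t = 4: B = 1·4 + 3 = 7. Coeff of t: A = 1
Result: 1/(t - 4) + 7/(t - 4)²


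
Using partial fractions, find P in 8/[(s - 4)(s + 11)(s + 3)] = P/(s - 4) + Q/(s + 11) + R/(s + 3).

Cover-up at s = 4: P = 8/[(4 + 11)(4 + 3)] = 8/[(15)(7)] = 8/105


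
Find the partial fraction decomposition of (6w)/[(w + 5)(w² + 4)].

At w=-5: A = (6·(-5) + 0)/((-5)² + 4) = -30/29. B = -A = 30/29, C = 6 - (-5)·A = 24/29
Result: (-30/29)/(w + 5) + ((30/29)w + 24/29)/(w² + 4)


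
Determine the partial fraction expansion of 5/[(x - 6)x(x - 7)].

Using cover-up method: α = -5/6, β = 5/42, γ = 5/7
Result: (-5/6)/(x - 6) + (5/42)/x + (5/7)/(x - 7)


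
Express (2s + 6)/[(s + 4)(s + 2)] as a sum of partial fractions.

At s=-4: P = (2·(-4) + 6)/(-4 + 2) = 1. At s=-2: Q = (2·(-2) + 6)/(-2 + 4) = 1
Result: 1/(s + 4) + 1/(s + 2)


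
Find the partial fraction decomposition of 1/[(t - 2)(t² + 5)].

Cover-up at t = 2: α = 1/(2² + 5) = 1/9. Then β = -α = -1/9, γ = -α·(0 + 2) = -2/9
Result: (1/9)/(t - 2) - ((1/9)t + 2/9)/(t² + 5)


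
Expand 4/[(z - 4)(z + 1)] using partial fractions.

4/(z - 4)(z + 1) = A/(z - 4) + B/(z + 1). A = 4/(4 + 1) = 4/5, B = 4/(-1 - 4) = -4/5
Result: (4/5)/(z - 4) - (4/5)/(z + 1)


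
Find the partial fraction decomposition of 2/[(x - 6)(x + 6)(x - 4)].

Using cover-up method: α = 1/12, β = 1/60, γ = -1/10
Result: (1/12)/(x - 6) + (1/60)/(x + 6) - (1/10)/(x - 4)


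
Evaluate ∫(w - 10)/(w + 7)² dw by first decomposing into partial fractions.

Decompose: A = 1, B = 1·(-7) - 10 = -17, so (w - 10)/(w + 7)² = 1/(w + 7) - 17/(w + 7)². Integrate: ∫ A/(w + 7) dw = ln|(w + 7)|; ∫ B/(w + 7)² dw = 17/(w + 7). Sum: ln|(w + 7)| + 17/(w + 7) + C


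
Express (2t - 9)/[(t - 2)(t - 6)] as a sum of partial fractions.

At t=2: P = (2·2 - 9)/(2 - 6) = 5/4. At t=6: Q = (2·6 - 9)/(6 - 2) = 3/4
Result: (5/4)/(t - 2) + (3/4)/(t - 6)


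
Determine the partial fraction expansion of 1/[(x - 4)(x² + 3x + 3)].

Cover-up at x = 4: A = 1/(4² + 3·4 + 3) = 1/31. Then B = -A = -1/31, C = -A·(3 + 4) = -7/31
Result: (1/31)/(x - 4) - ((1/31)x + 7/31)/(x² + 3x + 3)


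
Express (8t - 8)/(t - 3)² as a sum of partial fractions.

(8t - 8) = P(t - 3) + Q. At t = 3: Q = 8·3 - 8 = 16. Coeff of t: P = 8
Result: 8/(t - 3) + 16/(t - 3)²


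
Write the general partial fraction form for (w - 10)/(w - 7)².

Repeated linear factor: A/(w - 7) + B/(w - 7)²


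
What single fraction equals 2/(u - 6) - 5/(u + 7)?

Common denominator (u - 6)(u + 7). Numerator: 2(u + 7) - 5(u - 6) = (2u + 14) - (5u - 30) = -3u + 44
Result: (-3u + 44)/[(u - 6)(u + 7)]


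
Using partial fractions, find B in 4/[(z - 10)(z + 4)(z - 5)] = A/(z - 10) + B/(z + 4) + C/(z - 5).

Cover-up at z = -4: B = 4/[(-4 - 10)(-4 - 5)] = 4/[(-14)(-9)] = 4/126 = 2/63


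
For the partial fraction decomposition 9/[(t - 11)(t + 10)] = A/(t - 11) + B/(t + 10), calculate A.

Cover-up at t = 11: A = 9/(11 + 10) = 9/21 = 3/7


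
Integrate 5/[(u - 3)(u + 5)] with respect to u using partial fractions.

Decompose: 5/[(u - 3)(u + 5)] = (5/8)/(u - 3) - (5/8)/(u + 5). Integrate each term: (5/8) ln|(u - 3)| - (5/8) ln|(u + 5)| + C


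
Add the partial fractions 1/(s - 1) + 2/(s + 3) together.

Common denominator (s - 1)(s + 3). Numerator: 1(s + 3) + 2(s - 1) = (s + 3) + (2s - 2) = 3s + 1
Result: (3s + 1)/[(s - 1)(s + 3)]


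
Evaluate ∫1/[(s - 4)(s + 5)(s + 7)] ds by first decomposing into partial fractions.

Cover-up: α = 1/99, β = -1/18, γ = 1/22. Decomposition: (1/99)/(s - 4) - (1/18)/(s + 5) + (1/22)/(s + 7). Integrate each term: (1/99) ln|(s - 4)| - (1/18) ln|(s + 5)| + (1/22) ln|(s + 7)| + C


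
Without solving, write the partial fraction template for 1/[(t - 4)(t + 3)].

Distinct linear factors: A/(t - 4) + B/(t + 3)


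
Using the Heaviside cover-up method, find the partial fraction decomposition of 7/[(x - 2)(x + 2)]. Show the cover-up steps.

Cover (x - 2): set x=2, get α = 7/(2 + 2) = 7/4. Cover (x + 2): set x=-2, get β = 7/(-2 - 2) = -7/4.
Result: (7/4)/(x - 2) - (7/4)/(x + 2)


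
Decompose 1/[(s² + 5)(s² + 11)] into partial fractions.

Coefficient matching gives A = C = 0, B = 1/(11-5) = 1/6, D = -B = -1/6
Result: (1/6)/(s² + 5) - (1/6)/(s² + 11)


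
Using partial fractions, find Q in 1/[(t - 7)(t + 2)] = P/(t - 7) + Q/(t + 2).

Cover-up at t = -2: Q = 1/(-2 - 7) = -1/9


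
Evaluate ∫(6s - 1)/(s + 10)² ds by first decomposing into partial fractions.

Decompose: α = 6, β = 6·(-10) - 1 = -61, so (6s - 1)/(s + 10)² = 6/(s + 10) - 61/(s + 10)². Integrate: ∫ α/(s + 10) ds = 6 ln|(s + 10)|; ∫ β/(s + 10)² ds = 61/(s + 10). Sum: 6 ln|(s + 10)| + 61/(s + 10) + C


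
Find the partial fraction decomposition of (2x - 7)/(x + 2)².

(2x - 7) = P(x + 2) + Q. At x = -2: Q = 2·(-2) - 7 = -11. Coeff of x: P = 2
Result: 2/(x + 2) - 11/(x + 2)²


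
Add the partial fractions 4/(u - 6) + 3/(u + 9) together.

Common denominator (u - 6)(u + 9). Numerator: 4(u + 9) + 3(u - 6) = (4u + 36) + (3u - 18) = 7u + 18
Result: (7u + 18)/[(u - 6)(u + 9)]


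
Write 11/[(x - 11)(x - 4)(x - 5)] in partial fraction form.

Using cover-up method: A = 11/42, B = 11/7, C = -11/6
Result: (11/42)/(x - 11) + (11/7)/(x - 4) - (11/6)/(x - 5)


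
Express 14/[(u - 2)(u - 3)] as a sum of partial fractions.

14/(u - 2)(u - 3) = P/(u - 2) + Q/(u - 3). P = 14/(2 - 3) = -14, Q = 14/(3 - 2) = 14
Result: -14/(u - 2) + 14/(u - 3)


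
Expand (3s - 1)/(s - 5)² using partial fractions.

(3s - 1) = A(s - 5) + B. At s = 5: B = 3·5 - 1 = 14. Coeff of s: A = 3
Result: 3/(s - 5) + 14/(s - 5)²


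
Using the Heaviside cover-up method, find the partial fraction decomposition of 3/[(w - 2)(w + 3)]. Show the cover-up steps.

Cover (w - 2): set w=2, get A = 3/(2 + 3) = 3/5. Cover (w + 3): set w=-3, get B = 3/(-3 - 2) = -3/5.
Result: (3/5)/(w - 2) - (3/5)/(w + 3)


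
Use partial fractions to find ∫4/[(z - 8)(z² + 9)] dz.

Cover-up at z=8: α = 4/(8²+9) = 4/73. Coeff matching: β = -4/73, γ = -32/73. Decomposition: (4/73)/(z - 8) - ((4/73)z + 32/73)/(z² + 9). Integrate: linear → ln, quadratic → (1/2)ln + arctan: (4/73) ln|(z - 8)| - (2/73) ln(z² + 9) - (32/219) arctan(z/3) + C


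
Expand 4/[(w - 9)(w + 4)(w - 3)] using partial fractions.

Using cover-up method: α = 2/39, β = 4/91, γ = -2/21
Result: (2/39)/(w - 9) + (4/91)/(w + 4) - (2/21)/(w - 3)


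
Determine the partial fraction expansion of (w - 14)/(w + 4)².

(w - 14) = P(w + 4) + Q. At w = -4: Q = 1·(-4) - 14 = -18. Coeff of w: P = 1
Result: 1/(w + 4) - 18/(w + 4)²


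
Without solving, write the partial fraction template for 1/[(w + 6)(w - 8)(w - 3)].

Three distinct linear factors: A/(w + 6) + B/(w - 8) + C/(w - 3)


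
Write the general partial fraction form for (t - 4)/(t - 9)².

Repeated linear factor: P/(t - 9) + Q/(t - 9)²


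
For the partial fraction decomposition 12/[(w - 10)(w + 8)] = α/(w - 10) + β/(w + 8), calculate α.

Cover-up at w = 10: α = 12/(10 + 8) = 12/18 = 2/3


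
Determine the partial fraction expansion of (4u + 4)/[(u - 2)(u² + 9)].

At u=2: α = (4·2 + 4)/(2² + 9) = 12/13. β = -α = -12/13, γ = 4 - 2·α = 28/13
Result: (12/13)/(u - 2) - ((12/13)u - 28/13)/(u² + 9)


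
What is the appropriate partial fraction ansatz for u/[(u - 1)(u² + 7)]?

Linear + irreducible quadratic: P/(u - 1) + (Qu + R)/(u² + 7)


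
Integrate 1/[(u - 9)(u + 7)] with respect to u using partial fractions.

Decompose: 1/[(u - 9)(u + 7)] = (1/16)/(u - 9) - (1/16)/(u + 7). Integrate each term: (1/16) ln|(u - 9)| - (1/16) ln|(u + 7)| + C


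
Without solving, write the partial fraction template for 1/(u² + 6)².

Repeated quadratic factor: (Au + B)/(u² + 6) + (Cu + D)/(u² + 6)²


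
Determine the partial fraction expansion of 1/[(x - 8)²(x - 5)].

Cover-up at x=5: R = 1/(5 - 8)² = 1/9. Cover-up at x=8: Q = 1/(8 - 5) = 1/3. Comparing x² coeff: P = -R = -1/9
Result: (-1/9)/(x - 8) + (1/3)/(x - 8)² + (1/9)/(x - 5)


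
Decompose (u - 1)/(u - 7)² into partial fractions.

(u - 1) = P(u - 7) + Q. At u = 7: Q = 1·7 - 1 = 6. Coeff of u: P = 1
Result: 1/(u - 7) + 6/(u - 7)²


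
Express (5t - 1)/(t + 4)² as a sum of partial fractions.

(5t - 1) = α(t + 4) + β. At t = -4: β = 5·(-4) - 1 = -21. Coeff of t: α = 5
Result: 5/(t + 4) - 21/(t + 4)²


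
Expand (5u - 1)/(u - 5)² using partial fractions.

(5u - 1) = α(u - 5) + β. At u = 5: β = 5·5 - 1 = 24. Coeff of u: α = 5
Result: 5/(u - 5) + 24/(u - 5)²


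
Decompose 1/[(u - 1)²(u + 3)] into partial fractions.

Cover-up at u=-3: γ = 1/(-3 - 1)² = 1/16. Cover-up at u=1: β = 1/(1 + 3) = 1/4. Comparing u² coeff: α = -γ = -1/16
Result: (-1/16)/(u - 1) + (1/4)/(u - 1)² + (1/16)/(u + 3)


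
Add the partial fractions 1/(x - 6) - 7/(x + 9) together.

Common denominator (x - 6)(x + 9). Numerator: 1(x + 9) - 7(x - 6) = (x + 9) - (7x - 42) = -6x + 51
Result: (-6x + 51)/[(x - 6)(x + 9)]


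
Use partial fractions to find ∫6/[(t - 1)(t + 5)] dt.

Decompose: 6/[(t - 1)(t + 5)] = 1/(t - 1) - 1/(t + 5). Integrate each term: ln|(t - 1)| - ln|(t + 5)| + C


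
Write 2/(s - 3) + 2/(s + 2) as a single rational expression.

Common denominator (s - 3)(s + 2). Numerator: 2(s + 2) + 2(s - 3) = (2s + 4) + (2s - 6) = 4s - 2
Result: (4s - 2)/[(s - 3)(s + 2)]


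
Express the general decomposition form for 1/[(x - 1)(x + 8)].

Distinct linear factors: α/(x - 1) + β/(x + 8)


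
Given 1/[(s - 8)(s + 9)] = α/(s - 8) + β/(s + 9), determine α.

Cover-up at s = 8: α = 1/(8 + 9) = 1/17


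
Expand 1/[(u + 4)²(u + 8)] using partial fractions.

Cover-up at u=-8: γ = 1/(-8 + 4)² = 1/16. Cover-up at u=-4: β = 1/(-4 + 8) = 1/4. Comparing u² coeff: α = -γ = -1/16
Result: (-1/16)/(u + 4) + (1/4)/(u + 4)² + (1/16)/(u + 8)


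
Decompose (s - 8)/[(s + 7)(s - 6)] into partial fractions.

At s=-7: α = (1·(-7) - 8)/(-7 - 6) = 15/13. At s=6: β = (1·6 - 8)/(6 + 7) = -2/13
Result: (15/13)/(s + 7) - (2/13)/(s - 6)


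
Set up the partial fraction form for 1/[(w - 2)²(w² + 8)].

Repeated linear + quadratic: P/(w - 2) + Q/(w - 2)² + (Rw + S)/(w² + 8)


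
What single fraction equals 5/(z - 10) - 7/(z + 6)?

Common denominator (z - 10)(z + 6). Numerator: 5(z + 6) - 7(z - 10) = (5z + 30) - (7z - 70) = -2z + 100
Result: (-2z + 100)/[(z - 10)(z + 6)]


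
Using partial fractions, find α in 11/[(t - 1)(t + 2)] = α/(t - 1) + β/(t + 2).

Cover-up at t = 1: α = 11/(1 + 2) = 11/3


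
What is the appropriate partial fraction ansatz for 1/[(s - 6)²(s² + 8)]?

Repeated linear + quadratic: α/(s - 6) + β/(s - 6)² + (γs + δ)/(s² + 8)


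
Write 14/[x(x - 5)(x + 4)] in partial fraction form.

Using cover-up method: α = -7/10, β = 14/45, γ = 7/18
Result: (-7/10)/x + (14/45)/(x - 5) + (7/18)/(x + 4)


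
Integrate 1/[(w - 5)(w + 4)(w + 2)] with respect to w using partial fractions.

Cover-up: A = 1/63, B = 1/18, C = -1/14. Decomposition: (1/63)/(w - 5) + (1/18)/(w + 4) - (1/14)/(w + 2). Integrate each term: (1/63) ln|(w - 5)| + (1/18) ln|(w + 4)| - (1/14) ln|(w + 2)| + C


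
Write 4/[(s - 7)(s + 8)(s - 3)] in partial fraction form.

Using cover-up method: α = 1/15, β = 4/165, γ = -1/11
Result: (1/15)/(s - 7) + (4/165)/(s + 8) - (1/11)/(s - 3)


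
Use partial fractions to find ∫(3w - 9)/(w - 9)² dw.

Decompose: A = 3, B = 3·9 - 9 = 18, so (3w - 9)/(w - 9)² = 3/(w - 9) + 18/(w - 9)². Integrate: ∫ A/(w - 9) dw = 3 ln|(w - 9)|; ∫ B/(w - 9)² dw = -18/(w - 9). Sum: 3 ln|(w - 9)| - 18/(w - 9) + C


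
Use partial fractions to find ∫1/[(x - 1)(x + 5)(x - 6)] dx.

Cover-up: α = -1/30, β = 1/66, γ = 1/55. Decomposition: (-1/30)/(x - 1) + (1/66)/(x + 5) + (1/55)/(x - 6). Integrate each term: (-1/30) ln|(x - 1)| + (1/66) ln|(x + 5)| + (1/55) ln|(x - 6)| + C


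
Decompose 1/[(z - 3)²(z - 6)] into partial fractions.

Cover-up at z=6: γ = 1/(6 - 3)² = 1/9. Cover-up at z=3: β = 1/(3 - 6) = -1/3. Comparing z² coeff: α = -γ = -1/9
Result: (-1/9)/(z - 3) - (1/3)/(z - 3)² + (1/9)/(z - 6)


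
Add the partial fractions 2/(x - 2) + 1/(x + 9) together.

Common denominator (x - 2)(x + 9). Numerator: 2(x + 9) + 1(x - 2) = (2x + 18) + (x - 2) = 3x + 16
Result: (3x + 16)/[(x - 2)(x + 9)]


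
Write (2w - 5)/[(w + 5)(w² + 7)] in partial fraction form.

At w=-5: A = (2·(-5) - 5)/((-5)² + 7) = -15/32. B = -A = 15/32, C = 2 - (-5)·A = -11/32
Result: (-15/32)/(w + 5) + ((15/32)w - 11/32)/(w² + 7)


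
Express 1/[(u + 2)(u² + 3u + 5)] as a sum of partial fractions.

Cover-up at u = -2: P = 1/((-2)² + 3·(-2) + 5) = 1/3. Then Q = -P = -1/3, R = -P·(3 - 2) = -1/3
Result: (1/3)/(u + 2) - ((1/3)u + 1/3)/(u² + 3u + 5)


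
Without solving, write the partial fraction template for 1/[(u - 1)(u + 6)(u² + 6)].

Two linear + quadratic: α/(u - 1) + β/(u + 6) + (γu + δ)/(u² + 6)


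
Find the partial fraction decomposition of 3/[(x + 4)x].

3/(x + 4)x = α/(x + 4) + β/x. α = 3/(-4 - 0) = -3/4, β = 3/(0 + 4) = 3/4
Result: (-3/4)/(x + 4) + (3/4)/x


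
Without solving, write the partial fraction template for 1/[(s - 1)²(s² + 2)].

Repeated linear + quadratic: A/(s - 1) + B/(s - 1)² + (Cs + D)/(s² + 2)


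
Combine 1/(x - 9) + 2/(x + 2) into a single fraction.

Common denominator (x - 9)(x + 2). Numerator: 1(x + 2) + 2(x - 9) = (x + 2) + (2x - 18) = 3x - 16
Result: (3x - 16)/[(x - 9)(x + 2)]


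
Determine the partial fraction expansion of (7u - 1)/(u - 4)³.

(7u - 1) = P(u - 4)² + Q(u - 4) + R. At u = 4: R = 7·4 - 1 = 27. Coefficients: P = 0, Q = 7
Result: 7/(u - 4)² + 27/(u - 4)³


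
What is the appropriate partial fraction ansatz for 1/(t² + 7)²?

Repeated quadratic factor: (At + B)/(t² + 7) + (Ct + D)/(t² + 7)²


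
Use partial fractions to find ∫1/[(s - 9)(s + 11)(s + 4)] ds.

Cover-up: α = 1/260, β = 1/140, γ = -1/91. Decomposition: (1/260)/(s - 9) + (1/140)/(s + 11) - (1/91)/(s + 4). Integrate each term: (1/260) ln|(s - 9)| + (1/140) ln|(s + 11)| - (1/91) ln|(s + 4)| + C


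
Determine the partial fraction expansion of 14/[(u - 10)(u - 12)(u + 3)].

Using cover-up method: P = -7/13, Q = 7/15, R = 14/195
Result: (-7/13)/(u - 10) + (7/15)/(u - 12) + (14/195)/(u + 3)


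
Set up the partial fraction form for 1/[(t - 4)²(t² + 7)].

Repeated linear + quadratic: A/(t - 4) + B/(t - 4)² + (Ct + D)/(t² + 7)


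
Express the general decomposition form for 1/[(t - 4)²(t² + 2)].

Repeated linear + quadratic: P/(t - 4) + Q/(t - 4)² + (Rt + S)/(t² + 2)


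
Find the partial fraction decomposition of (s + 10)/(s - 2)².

(s + 10) = A(s - 2) + B. At s = 2: B = 1·2 + 10 = 12. Coeff of s: A = 1
Result: 1/(s - 2) + 12/(s - 2)²


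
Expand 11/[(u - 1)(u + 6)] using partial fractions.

11/(u - 1)(u + 6) = A/(u - 1) + B/(u + 6). A = 11/(1 + 6) = 11/7, B = 11/(-6 - 1) = -11/7
Result: (11/7)/(u - 1) - (11/7)/(u + 6)


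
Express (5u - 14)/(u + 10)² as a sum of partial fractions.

(5u - 14) = A(u + 10) + B. At u = -10: B = 5·(-10) - 14 = -64. Coeff of u: A = 5
Result: 5/(u + 10) - 64/(u + 10)²


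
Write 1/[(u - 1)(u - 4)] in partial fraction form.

1/(u - 1)(u - 4) = α/(u - 1) + β/(u - 4). α = 1/(1 - 4) = -1/3, β = 1/(4 - 1) = 1/3
Result: (-1/3)/(u - 1) + (1/3)/(u - 4)


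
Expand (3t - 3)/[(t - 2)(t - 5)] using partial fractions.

At t=2: α = (3·2 - 3)/(2 - 5) = -1. At t=5: β = (3·5 - 3)/(5 - 2) = 4
Result: -1/(t - 2) + 4/(t - 5)


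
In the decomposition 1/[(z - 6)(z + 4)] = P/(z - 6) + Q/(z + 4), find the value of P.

Cover-up at z = 6: P = 1/(6 + 4) = 1/10


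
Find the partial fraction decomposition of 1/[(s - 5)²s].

Cover-up at s=0: γ = 1/(0 - 5)² = 1/25. Cover-up at s=5: β = 1/(5 - 0) = 1/5. Comparing s² coeff: α = -γ = -1/25
Result: (-1/25)/(s - 5) + (1/5)/(s - 5)² + (1/25)/s


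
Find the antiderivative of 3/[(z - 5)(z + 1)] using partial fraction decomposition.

Decompose: 3/[(z - 5)(z + 1)] = (1/2)/(z - 5) - (1/2)/(z + 1). Integrate each term: (1/2) ln|(z - 5)| - (1/2) ln|(z + 1)| + C


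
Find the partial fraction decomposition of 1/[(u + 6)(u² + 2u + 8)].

Cover-up at u = -6: A = 1/((-6)² + 2·(-6) + 8) = 1/32. Then B = -A = -1/32, C = -A·(2 - 6) = 1/8
Result: (1/32)/(u + 6) - ((1/32)u - 1/8)/(u² + 2u + 8)


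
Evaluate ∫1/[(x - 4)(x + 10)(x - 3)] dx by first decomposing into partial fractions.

Cover-up: α = 1/14, β = 1/182, γ = -1/13. Decomposition: (1/14)/(x - 4) + (1/182)/(x + 10) - (1/13)/(x - 3). Integrate each term: (1/14) ln|(x - 4)| + (1/182) ln|(x + 10)| - (1/13) ln|(x - 3)| + C


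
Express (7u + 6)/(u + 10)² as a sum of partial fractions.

(7u + 6) = A(u + 10) + B. At u = -10: B = 7·(-10) + 6 = -64. Coeff of u: A = 7
Result: 7/(u + 10) - 64/(u + 10)²


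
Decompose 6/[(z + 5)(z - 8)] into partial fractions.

6/(z + 5)(z - 8) = P/(z + 5) + Q/(z - 8). P = 6/(-5 - 8) = -6/13, Q = 6/(8 + 5) = 6/13
Result: (-6/13)/(z + 5) + (6/13)/(z - 8)


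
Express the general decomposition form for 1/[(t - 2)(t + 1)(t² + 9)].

Two linear + quadratic: A/(t - 2) + B/(t + 1) + (Ct + D)/(t² + 9)


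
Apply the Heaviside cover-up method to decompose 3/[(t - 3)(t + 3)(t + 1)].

Cover (t - 3), t=3: α = 3/[(3 + 3)(3 + 1)] = 1/8. Cover (t + 3), t=-3: β = 3/[(-3 - 3)(-3 + 1)] = 1/4. Cover (t + 1), t=-1: γ = 3/[(-1 - 3)(-1 + 3)] = -3/8.
Result: (1/8)/(t - 3) + (1/4)/(t + 3) - (3/8)/(t + 1)


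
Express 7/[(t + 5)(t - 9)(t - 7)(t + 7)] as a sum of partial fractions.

Using Heaviside cover-up: (1/48)/(t + 5) + (1/64)/(t - 9) - (1/48)/(t - 7) - (1/64)/(t + 7)


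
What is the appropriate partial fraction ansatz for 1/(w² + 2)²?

Repeated quadratic factor: (Pw + Q)/(w² + 2) + (Rw + S)/(w² + 2)²


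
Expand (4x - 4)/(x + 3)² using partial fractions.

(4x - 4) = P(x + 3) + Q. At x = -3: Q = 4·(-3) - 4 = -16. Coeff of x: P = 4
Result: 4/(x + 3) - 16/(x + 3)²


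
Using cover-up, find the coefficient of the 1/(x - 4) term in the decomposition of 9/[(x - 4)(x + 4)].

Cover (x - 4), set x=4: 9/((x + 4) at x=4) = 9/(8) = 9/8


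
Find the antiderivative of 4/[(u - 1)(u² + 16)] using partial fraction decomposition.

Cover-up at u=1: α = 4/(1²+16) = 4/17. Coeff matching: β = -4/17, γ = -4/17. Decomposition: (4/17)/(u - 1) - ((4/17)u + 4/17)/(u² + 16). Integrate: linear → ln, quadratic → (1/2)ln + arctan: (4/17) ln|(u - 1)| - (2/17) ln(u² + 16) - (1/17) arctan(u/4) + C


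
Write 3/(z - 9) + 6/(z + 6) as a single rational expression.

Common denominator (z - 9)(z + 6). Numerator: 3(z + 6) + 6(z - 9) = (3z + 18) + (6z - 54) = 9z - 36
Result: (9z - 36)/[(z - 9)(z + 6)]


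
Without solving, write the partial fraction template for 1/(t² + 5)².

Repeated quadratic factor: (αt + β)/(t² + 5) + (γt + δ)/(t² + 5)²


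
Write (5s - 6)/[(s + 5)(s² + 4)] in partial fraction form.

At s=-5: P = (5·(-5) - 6)/((-5)² + 4) = -31/29. Q = -P = 31/29, R = 5 - (-5)·P = -10/29
Result: (-31/29)/(s + 5) + ((31/29)s - 10/29)/(s² + 4)


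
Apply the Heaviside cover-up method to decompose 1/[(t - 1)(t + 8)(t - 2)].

Cover (t - 1), t=1: P = 1/[(1 + 8)(1 - 2)] = -1/9. Cover (t + 8), t=-8: Q = 1/[(-8 - 1)(-8 - 2)] = 1/90. Cover (t - 2), t=2: R = 1/[(2 - 1)(2 + 8)] = 1/10.
Result: (-1/9)/(t - 1) + (1/90)/(t + 8) + (1/10)/(t - 2)


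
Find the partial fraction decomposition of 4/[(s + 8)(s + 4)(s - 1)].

Using cover-up method: P = 1/9, Q = -1/5, R = 4/45
Result: (1/9)/(s + 8) - (1/5)/(s + 4) + (4/45)/(s - 1)


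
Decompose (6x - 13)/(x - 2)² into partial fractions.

(6x - 13) = P(x - 2) + Q. At x = 2: Q = 6·2 - 13 = -1. Coeff of x: P = 6
Result: 6/(x - 2) - 1/(x - 2)²


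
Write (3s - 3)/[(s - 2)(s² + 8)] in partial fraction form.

At s=2: P = (3·2 - 3)/(2² + 8) = 1/4. Q = -P = -1/4, R = 3 - 2·P = 5/2
Result: (1/4)/(s - 2) - ((1/4)s - 5/2)/(s² + 8)


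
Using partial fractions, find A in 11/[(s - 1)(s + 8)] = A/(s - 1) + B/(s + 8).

Cover-up at s = 1: A = 11/(1 + 8) = 11/9


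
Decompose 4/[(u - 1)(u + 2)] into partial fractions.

4/(u - 1)(u + 2) = α/(u - 1) + β/(u + 2). α = 4/(1 + 2) = 4/3, β = 4/(-2 - 1) = -4/3
Result: (4/3)/(u - 1) - (4/3)/(u + 2)


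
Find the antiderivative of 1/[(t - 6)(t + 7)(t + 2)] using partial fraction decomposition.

Cover-up: α = 1/104, β = 1/65, γ = -1/40. Decomposition: (1/104)/(t - 6) + (1/65)/(t + 7) - (1/40)/(t + 2). Integrate each term: (1/104) ln|(t - 6)| + (1/65) ln|(t + 7)| - (1/40) ln|(t + 2)| + C


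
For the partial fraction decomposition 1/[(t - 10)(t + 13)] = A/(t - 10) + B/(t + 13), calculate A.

Cover-up at t = 10: A = 1/(10 + 13) = 1/23


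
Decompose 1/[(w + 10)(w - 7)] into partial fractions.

1/(w + 10)(w - 7) = α/(w + 10) + β/(w - 7). α = 1/(-10 - 7) = -1/17, β = 1/(7 + 10) = 1/17
Result: (-1/17)/(w + 10) + (1/17)/(w - 7)


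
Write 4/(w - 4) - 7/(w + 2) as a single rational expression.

Common denominator (w - 4)(w + 2). Numerator: 4(w + 2) - 7(w - 4) = (4w + 8) - (7w - 28) = -3w + 36
Result: (-3w + 36)/[(w - 4)(w + 2)]


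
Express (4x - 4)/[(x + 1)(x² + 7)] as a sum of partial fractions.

At x=-1: α = (4·(-1) - 4)/((-1)² + 7) = -1. β = -α = 1, γ = 4 - (-1)·α = 3
Result: -1/(x + 1) + (x + 3)/(x² + 7)


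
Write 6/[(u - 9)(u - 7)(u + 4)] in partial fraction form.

Using cover-up method: α = 3/13, β = -3/11, γ = 6/143
Result: (3/13)/(u - 9) - (3/11)/(u - 7) + (6/143)/(u + 4)


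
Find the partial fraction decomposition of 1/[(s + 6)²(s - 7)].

Cover-up at s=7: R = 1/(7 + 6)² = 1/169. Cover-up at s=-6: Q = 1/(-6 - 7) = -1/13. Comparing s² coeff: P = -R = -1/169
Result: (-1/169)/(s + 6) - (1/13)/(s + 6)² + (1/169)/(s - 7)


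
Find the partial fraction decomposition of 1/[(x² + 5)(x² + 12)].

Coefficient matching gives α = γ = 0, β = 1/(12-5) = 1/7, δ = -β = -1/7
Result: (1/7)/(x² + 5) - (1/7)/(x² + 12)


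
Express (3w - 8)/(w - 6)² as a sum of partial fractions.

(3w - 8) = P(w - 6) + Q. At w = 6: Q = 3·6 - 8 = 10. Coeff of w: P = 3
Result: 3/(w - 6) + 10/(w - 6)²


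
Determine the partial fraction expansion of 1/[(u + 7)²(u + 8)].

Cover-up at u=-8: C = 1/(-8 + 7)² = 1. Cover-up at u=-7: B = 1/(-7 + 8) = 1. Comparing u² coeff: A = -C = -1
Result: -1/(u + 7) + 1/(u + 7)² + 1/(u + 8)


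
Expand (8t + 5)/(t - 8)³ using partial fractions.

(8t + 5) = α(t - 8)² + β(t - 8) + γ. At t = 8: γ = 8·8 + 5 = 69. Coefficients: α = 0, β = 8
Result: 8/(t - 8)² + 69/(t - 8)³


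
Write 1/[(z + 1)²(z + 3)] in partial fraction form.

Cover-up at z=-3: C = 1/(-3 + 1)² = 1/4. Cover-up at z=-1: B = 1/(-1 + 3) = 1/2. Comparing z² coeff: A = -C = -1/4
Result: (-1/4)/(z + 1) + (1/2)/(z + 1)² + (1/4)/(z + 3)


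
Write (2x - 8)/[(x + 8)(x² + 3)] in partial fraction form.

At x=-8: A = (2·(-8) - 8)/((-8)² + 3) = -24/67. B = -A = 24/67, C = 2 - (-8)·A = -58/67
Result: (-24/67)/(x + 8) + ((24/67)x - 58/67)/(x² + 3)


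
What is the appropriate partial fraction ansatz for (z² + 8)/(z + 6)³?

Repeated linear factor (power 3): α/(z + 6) + β/(z + 6)² + γ/(z + 6)³


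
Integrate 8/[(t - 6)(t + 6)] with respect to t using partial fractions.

Decompose: 8/[(t - 6)(t + 6)] = (2/3)/(t - 6) - (2/3)/(t + 6). Integrate each term: (2/3) ln|(t - 6)| - (2/3) ln|(t + 6)| + C


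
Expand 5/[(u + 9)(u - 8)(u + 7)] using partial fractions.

Using cover-up method: α = 5/34, β = 1/51, γ = -1/6
Result: (5/34)/(u + 9) + (1/51)/(u - 8) - (1/6)/(u + 7)


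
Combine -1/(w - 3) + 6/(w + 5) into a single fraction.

Common denominator (w - 3)(w + 5). Numerator: -1(w + 5) + 6(w - 3) = (-w - 5) + (6w - 18) = 5w - 23
Result: (5w - 23)/[(w - 3)(w + 5)]


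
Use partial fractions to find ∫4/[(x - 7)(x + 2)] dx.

Decompose: 4/[(x - 7)(x + 2)] = (4/9)/(x - 7) - (4/9)/(x + 2). Integrate each term: (4/9) ln|(x - 7)| - (4/9) ln|(x + 2)| + C


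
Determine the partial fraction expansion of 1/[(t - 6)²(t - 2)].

Cover-up at t=2: C = 1/(2 - 6)² = 1/16. Cover-up at t=6: B = 1/(6 - 2) = 1/4. Comparing t² coeff: A = -C = -1/16
Result: (-1/16)/(t - 6) + (1/4)/(t - 6)² + (1/16)/(t - 2)


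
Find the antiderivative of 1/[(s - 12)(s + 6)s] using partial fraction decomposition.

Cover-up: α = 1/216, β = 1/108, γ = -1/72. Decomposition: (1/216)/(s - 12) + (1/108)/(s + 6) - (1/72)/s. Integrate each term: (1/216) ln|(s - 12)| + (1/108) ln|(s + 6)| - (1/72) ln|s| + C


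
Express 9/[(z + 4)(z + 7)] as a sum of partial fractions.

9/(z + 4)(z + 7) = P/(z + 4) + Q/(z + 7). P = 9/(-4 + 7) = 3, Q = 9/(-7 + 4) = -3
Result: 3/(z + 4) - 3/(z + 7)


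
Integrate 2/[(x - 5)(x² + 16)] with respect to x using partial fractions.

Cover-up at x=5: α = 2/(5²+16) = 2/41. Coeff matching: β = -2/41, γ = -10/41. Decomposition: (2/41)/(x - 5) - ((2/41)x + 10/41)/(x² + 16). Integrate: linear → ln, quadratic → (1/2)ln + arctan: (2/41) ln|(x - 5)| - (1/41) ln(x² + 16) - (5/82) arctan(x/4) + C


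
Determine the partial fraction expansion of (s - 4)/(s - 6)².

(s - 4) = P(s - 6) + Q. At s = 6: Q = 1·6 - 4 = 2. Coeff of s: P = 1
Result: 1/(s - 6) + 2/(s - 6)²


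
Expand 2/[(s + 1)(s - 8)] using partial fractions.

2/(s + 1)(s - 8) = P/(s + 1) + Q/(s - 8). P = 2/(-1 - 8) = -2/9, Q = 2/(8 + 1) = 2/9
Result: (-2/9)/(s + 1) + (2/9)/(s - 8)


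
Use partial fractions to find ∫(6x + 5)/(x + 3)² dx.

Decompose: A = 6, B = 6·(-3) + 5 = -13, so (6x + 5)/(x + 3)² = 6/(x + 3) - 13/(x + 3)². Integrate: ∫ A/(x + 3) dx = 6 ln|(x + 3)|; ∫ B/(x + 3)² dx = 13/(x + 3). Sum: 6 ln|(x + 3)| + 13/(x + 3) + C


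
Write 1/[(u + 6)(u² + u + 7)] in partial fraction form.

Cover-up at u = -6: A = 1/((-6)² + 1·(-6) + 7) = 1/37. Then B = -A = -1/37, C = -A·(1 - 6) = 5/37
Result: (1/37)/(u + 6) - ((1/37)u - 5/37)/(u² + u + 7)


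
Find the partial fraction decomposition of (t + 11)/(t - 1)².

(t + 11) = α(t - 1) + β. At t = 1: β = 1·1 + 11 = 12. Coeff of t: α = 1
Result: 1/(t - 1) + 12/(t - 1)²


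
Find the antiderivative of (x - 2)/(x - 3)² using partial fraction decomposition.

Decompose: P = 1, Q = 1·3 - 2 = 1, so (x - 2)/(x - 3)² = 1/(x - 3) + 1/(x - 3)². Integrate: ∫ P/(x - 3) dx = ln|(x - 3)|; ∫ Q/(x - 3)² dx = -1/(x - 3). Sum: ln|(x - 3)| - 1/(x - 3) + C


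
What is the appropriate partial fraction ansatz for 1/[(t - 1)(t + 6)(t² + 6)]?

Two linear + quadratic: A/(t - 1) + B/(t + 6) + (Ct + D)/(t² + 6)


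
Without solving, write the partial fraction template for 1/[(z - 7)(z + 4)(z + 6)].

Three distinct linear factors: P/(z - 7) + Q/(z + 4) + R/(z + 6)


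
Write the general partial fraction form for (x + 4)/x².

Repeated linear factor: P/x + Q/x²


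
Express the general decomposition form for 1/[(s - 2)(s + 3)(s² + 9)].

Two linear + quadratic: A/(s - 2) + B/(s + 3) + (Cs + D)/(s² + 9)


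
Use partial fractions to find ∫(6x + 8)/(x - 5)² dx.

Decompose: A = 6, B = 6·5 + 8 = 38, so (6x + 8)/(x - 5)² = 6/(x - 5) + 38/(x - 5)². Integrate: ∫ A/(x - 5) dx = 6 ln|(x - 5)|; ∫ B/(x - 5)² dx = -38/(x - 5). Sum: 6 ln|(x - 5)| - 38/(x - 5) + C


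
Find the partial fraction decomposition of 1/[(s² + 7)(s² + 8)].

Coefficient matching gives P = R = 0, Q = 1/(8-7) = 1, S = -Q = -1
Result: 1/(s² + 7) - 1/(s² + 8)


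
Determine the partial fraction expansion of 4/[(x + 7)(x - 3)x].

Using cover-up method: P = 2/35, Q = 2/15, R = -4/21
Result: (2/35)/(x + 7) + (2/15)/(x - 3) - (4/21)/x


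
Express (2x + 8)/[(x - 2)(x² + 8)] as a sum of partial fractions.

At x=2: A = (2·2 + 8)/(2² + 8) = 1. B = -A = -1, C = 2 - 2·A = 0
Result: 1/(x - 2) - (x)/(x² + 8)


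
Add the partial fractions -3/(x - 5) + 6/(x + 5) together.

Common denominator (x - 5)(x + 5). Numerator: -3(x + 5) + 6(x - 5) = (-3x - 15) + (6x - 30) = 3x - 45
Result: (3x - 45)/[(x - 5)(x + 5)]


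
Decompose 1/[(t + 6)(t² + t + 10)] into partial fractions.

Cover-up at t = -6: α = 1/((-6)² + 1·(-6) + 10) = 1/40. Then β = -α = -1/40, γ = -α·(1 - 6) = 1/8
Result: (1/40)/(t + 6) - ((1/40)t - 1/8)/(t² + t + 10)


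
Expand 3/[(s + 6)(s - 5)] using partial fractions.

3/(s + 6)(s - 5) = α/(s + 6) + β/(s - 5). α = 3/(-6 - 5) = -3/11, β = 3/(5 + 6) = 3/11
Result: (-3/11)/(s + 6) + (3/11)/(s - 5)


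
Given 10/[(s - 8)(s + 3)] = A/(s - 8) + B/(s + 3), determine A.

Cover-up at s = 8: A = 10/(8 + 3) = 10/11


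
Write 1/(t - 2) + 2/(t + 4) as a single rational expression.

Common denominator (t - 2)(t + 4). Numerator: 1(t + 4) + 2(t - 2) = (t + 4) + (2t - 4) = 3t
Result: (3t)/[(t - 2)(t + 4)]


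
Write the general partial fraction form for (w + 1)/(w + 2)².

Repeated linear factor: α/(w + 2) + β/(w + 2)²


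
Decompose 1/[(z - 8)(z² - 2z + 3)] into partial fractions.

Cover-up at z = 8: A = 1/(8² - 2·8 + 3) = 1/51. Then B = -A = -1/51, C = -A·(-2 + 8) = -2/17
Result: (1/51)/(z - 8) - ((1/51)z + 2/17)/(z² - 2z + 3)


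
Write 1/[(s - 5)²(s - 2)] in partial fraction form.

Cover-up at s=2: C = 1/(2 - 5)² = 1/9. Cover-up at s=5: B = 1/(5 - 2) = 1/3. Comparing s² coeff: A = -C = -1/9
Result: (-1/9)/(s - 5) + (1/3)/(s - 5)² + (1/9)/(s - 2)


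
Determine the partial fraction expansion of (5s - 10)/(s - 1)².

(5s - 10) = P(s - 1) + Q. At s = 1: Q = 5·1 - 10 = -5. Coeff of s: P = 5
Result: 5/(s - 1) - 5/(s - 1)²


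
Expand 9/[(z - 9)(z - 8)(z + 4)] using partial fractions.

Using cover-up method: A = 9/13, B = -3/4, C = 3/52
Result: (9/13)/(z - 9) - (3/4)/(z - 8) + (3/52)/(z + 4)


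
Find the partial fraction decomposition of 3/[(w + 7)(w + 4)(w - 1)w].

Using Heaviside cover-up: (-1/56)/(w + 7) + (1/20)/(w + 4) + (3/40)/(w - 1) - (3/28)/w


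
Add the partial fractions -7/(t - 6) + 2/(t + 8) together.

Common denominator (t - 6)(t + 8). Numerator: -7(t + 8) + 2(t - 6) = (-7t - 56) + (2t - 12) = -5t - 68
Result: (-5t - 68)/[(t - 6)(t + 8)]


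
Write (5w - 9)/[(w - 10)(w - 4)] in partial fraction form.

At w=10: A = (5·10 - 9)/(10 - 4) = 41/6. At w=4: B = (5·4 - 9)/(4 - 10) = -11/6
Result: (41/6)/(w - 10) - (11/6)/(w - 4)


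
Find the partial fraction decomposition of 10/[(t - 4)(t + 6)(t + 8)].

Using cover-up method: P = 1/12, Q = -1/2, R = 5/12
Result: (1/12)/(t - 4) - (1/2)/(t + 6) + (5/12)/(t + 8)


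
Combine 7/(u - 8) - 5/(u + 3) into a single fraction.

Common denominator (u - 8)(u + 3). Numerator: 7(u + 3) - 5(u - 8) = (7u + 21) - (5u - 40) = 2u + 61
Result: (2u + 61)/[(u - 8)(u + 3)]


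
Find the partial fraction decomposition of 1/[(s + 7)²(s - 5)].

Cover-up at s=5: R = 1/(5 + 7)² = 1/144. Cover-up at s=-7: Q = 1/(-7 - 5) = -1/12. Comparing s² coeff: P = -R = -1/144
Result: (-1/144)/(s + 7) - (1/12)/(s + 7)² + (1/144)/(s - 5)


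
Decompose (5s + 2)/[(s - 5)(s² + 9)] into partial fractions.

At s=5: α = (5·5 + 2)/(5² + 9) = 27/34. β = -α = -27/34, γ = 5 - 5·α = 35/34
Result: (27/34)/(s - 5) - ((27/34)s - 35/34)/(s² + 9)


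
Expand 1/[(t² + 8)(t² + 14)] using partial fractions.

Coefficient matching gives P = R = 0, Q = 1/(14-8) = 1/6, S = -Q = -1/6
Result: (1/6)/(t² + 8) - (1/6)/(t² + 14)


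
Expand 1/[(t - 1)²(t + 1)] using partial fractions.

Cover-up at t=-1: γ = 1/(-1 - 1)² = 1/4. Cover-up at t=1: β = 1/(1 + 1) = 1/2. Comparing t² coeff: α = -γ = -1/4
Result: (-1/4)/(t - 1) + (1/2)/(t - 1)² + (1/4)/(t + 1)


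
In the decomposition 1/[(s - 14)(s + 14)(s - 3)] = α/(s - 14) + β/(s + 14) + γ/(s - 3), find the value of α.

Cover-up at s = 14: α = 1/[(14 + 14)(14 - 3)] = 1/[(28)(11)] = 1/308


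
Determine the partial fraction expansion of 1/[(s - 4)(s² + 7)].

Cover-up at s = 4: A = 1/(4² + 7) = 1/23. Then B = -A = -1/23, C = -A·(0 + 4) = -4/23
Result: (1/23)/(s - 4) - ((1/23)s + 4/23)/(s² + 7)


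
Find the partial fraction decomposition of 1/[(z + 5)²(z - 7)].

Cover-up at z=7: γ = 1/(7 + 5)² = 1/144. Cover-up at z=-5: β = 1/(-5 - 7) = -1/12. Comparing z² coeff: α = -γ = -1/144
Result: (-1/144)/(z + 5) - (1/12)/(z + 5)² + (1/144)/(z - 7)


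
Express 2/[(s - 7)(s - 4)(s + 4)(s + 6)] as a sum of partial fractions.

Using Heaviside cover-up: (2/429)/(s - 7) - (1/120)/(s - 4) + (1/88)/(s + 4) - (1/130)/(s + 6)


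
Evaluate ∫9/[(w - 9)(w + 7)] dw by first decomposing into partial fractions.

Decompose: 9/[(w - 9)(w + 7)] = (9/16)/(w - 9) - (9/16)/(w + 7). Integrate each term: (9/16) ln|(w - 9)| - (9/16) ln|(w + 7)| + C


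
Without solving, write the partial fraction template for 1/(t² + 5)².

Repeated quadratic factor: (αt + β)/(t² + 5) + (γt + δ)/(t² + 5)²


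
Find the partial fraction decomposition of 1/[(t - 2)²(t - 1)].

Cover-up at t=1: R = 1/(1 - 2)² = 1. Cover-up at t=2: Q = 1/(2 - 1) = 1. Comparing t² coeff: P = -R = -1
Result: -1/(t - 2) + 1/(t - 2)² + 1/(t - 1)


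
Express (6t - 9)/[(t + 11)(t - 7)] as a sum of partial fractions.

At t=-11: α = (6·(-11) - 9)/(-11 - 7) = 25/6. At t=7: β = (6·7 - 9)/(7 + 11) = 11/6
Result: (25/6)/(t + 11) + (11/6)/(t - 7)


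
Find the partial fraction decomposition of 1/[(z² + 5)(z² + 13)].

Coefficient matching gives P = R = 0, Q = 1/(13-5) = 1/8, S = -Q = -1/8
Result: (1/8)/(z² + 5) - (1/8)/(z² + 13)


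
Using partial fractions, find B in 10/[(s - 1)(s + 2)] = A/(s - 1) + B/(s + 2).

Cover-up at s = -2: B = 10/(-2 - 1) = -10/3


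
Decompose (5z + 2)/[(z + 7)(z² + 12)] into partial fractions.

At z=-7: α = (5·(-7) + 2)/((-7)² + 12) = -33/61. β = -α = 33/61, γ = 5 - (-7)·α = 74/61
Result: (-33/61)/(z + 7) + ((33/61)z + 74/61)/(z² + 12)


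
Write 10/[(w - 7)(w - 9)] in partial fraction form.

10/(w - 7)(w - 9) = P/(w - 7) + Q/(w - 9). P = 10/(7 - 9) = -5, Q = 10/(9 - 7) = 5
Result: -5/(w - 7) + 5/(w - 9)


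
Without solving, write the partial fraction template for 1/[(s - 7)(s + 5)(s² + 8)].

Two linear + quadratic: A/(s - 7) + B/(s + 5) + (Cs + D)/(s² + 8)


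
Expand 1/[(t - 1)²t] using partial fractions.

Cover-up at t=0: C = 1/(0 - 1)² = 1. Cover-up at t=1: B = 1/(1 - 0) = 1. Comparing t² coeff: A = -C = -1
Result: -1/(t - 1) + 1/(t - 1)² + 1/t


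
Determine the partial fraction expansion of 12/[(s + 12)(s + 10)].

12/(s + 12)(s + 10) = α/(s + 12) + β/(s + 10). α = 12/(-12 + 10) = -6, β = 12/(-10 + 12) = 6
Result: -6/(s + 12) + 6/(s + 10)


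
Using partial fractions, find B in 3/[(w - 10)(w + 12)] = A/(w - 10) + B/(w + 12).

Cover-up at w = -12: B = 3/(-12 - 10) = -3/22


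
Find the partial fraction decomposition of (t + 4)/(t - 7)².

(t + 4) = P(t - 7) + Q. At t = 7: Q = 1·7 + 4 = 11. Coeff of t: P = 1
Result: 1/(t - 7) + 11/(t - 7)²


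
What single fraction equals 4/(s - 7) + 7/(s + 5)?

Common denominator (s - 7)(s + 5). Numerator: 4(s + 5) + 7(s - 7) = (4s + 20) + (7s - 49) = 11s - 29
Result: (11s - 29)/[(s - 7)(s + 5)]


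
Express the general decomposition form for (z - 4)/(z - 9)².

Repeated linear factor: α/(z - 9) + β/(z - 9)²


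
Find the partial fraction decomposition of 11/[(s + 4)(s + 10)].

11/(s + 4)(s + 10) = A/(s + 4) + B/(s + 10). A = 11/(-4 + 10) = 11/6, B = 11/(-10 + 4) = -11/6
Result: (11/6)/(s + 4) - (11/6)/(s + 10)


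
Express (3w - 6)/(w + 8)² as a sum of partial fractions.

(3w - 6) = P(w + 8) + Q. At w = -8: Q = 3·(-8) - 6 = -30. Coeff of w: P = 3
Result: 3/(w + 8) - 30/(w + 8)²


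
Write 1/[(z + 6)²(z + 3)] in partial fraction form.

Cover-up at z=-3: C = 1/(-3 + 6)² = 1/9. Cover-up at z=-6: B = 1/(-6 + 3) = -1/3. Comparing z² coeff: A = -C = -1/9
Result: (-1/9)/(z + 6) - (1/3)/(z + 6)² + (1/9)/(z + 3)


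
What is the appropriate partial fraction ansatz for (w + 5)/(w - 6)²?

Repeated linear factor: P/(w - 6) + Q/(w - 6)²


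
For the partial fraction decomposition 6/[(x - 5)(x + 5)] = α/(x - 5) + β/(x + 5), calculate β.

Cover-up at x = -5: β = 6/(-5 - 5) = -6/10 = -3/5


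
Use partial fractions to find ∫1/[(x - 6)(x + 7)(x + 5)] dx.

Cover-up: A = 1/143, B = 1/26, C = -1/22. Decomposition: (1/143)/(x - 6) + (1/26)/(x + 7) - (1/22)/(x + 5). Integrate each term: (1/143) ln|(x - 6)| + (1/26) ln|(x + 7)| - (1/22) ln|(x + 5)| + C


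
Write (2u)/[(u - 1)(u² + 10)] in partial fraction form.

At u=1: P = (2·1 + 0)/(1² + 10) = 2/11. Q = -P = -2/11, R = 2 - 1·P = 20/11
Result: (2/11)/(u - 1) - ((2/11)u - 20/11)/(u² + 10)


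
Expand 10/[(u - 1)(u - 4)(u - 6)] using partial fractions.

Using cover-up method: α = 2/3, β = -5/3, γ = 1
Result: (2/3)/(u - 1) - (5/3)/(u - 4) + 1/(u - 6)


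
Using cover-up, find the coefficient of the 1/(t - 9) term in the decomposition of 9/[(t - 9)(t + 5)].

Cover (t - 9), set t=9: 9/((t + 5) at t=9) = 9/(14) = 9/14


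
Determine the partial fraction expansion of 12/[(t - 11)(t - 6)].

12/(t - 11)(t - 6) = A/(t - 11) + B/(t - 6). A = 12/(11 - 6) = 12/5, B = 12/(6 - 11) = -12/5
Result: (12/5)/(t - 11) - (12/5)/(t - 6)


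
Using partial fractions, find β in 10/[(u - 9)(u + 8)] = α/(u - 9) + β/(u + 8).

Cover-up at u = -8: β = 10/(-8 - 9) = -10/17


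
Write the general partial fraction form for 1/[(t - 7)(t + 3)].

Distinct linear factors: A/(t - 7) + B/(t + 3)


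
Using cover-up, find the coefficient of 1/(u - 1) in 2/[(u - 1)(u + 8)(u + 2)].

Cover (u - 1), set u=1: 2/[(1 + 8)(1 + 2)] = 2/27


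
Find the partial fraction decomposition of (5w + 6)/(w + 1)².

(5w + 6) = P(w + 1) + Q. At w = -1: Q = 5·(-1) + 6 = 1. Coeff of w: P = 5
Result: 5/(w + 1) + 1/(w + 1)²


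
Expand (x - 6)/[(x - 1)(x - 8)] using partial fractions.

At x=1: A = (1·1 - 6)/(1 - 8) = 5/7. At x=8: B = (1·8 - 6)/(8 - 1) = 2/7
Result: (5/7)/(x - 1) + (2/7)/(x - 8)


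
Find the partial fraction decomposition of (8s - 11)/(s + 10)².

(8s - 11) = P(s + 10) + Q. At s = -10: Q = 8·(-10) - 11 = -91. Coeff of s: P = 8
Result: 8/(s + 10) - 91/(s + 10)²


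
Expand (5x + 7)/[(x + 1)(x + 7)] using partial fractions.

At x=-1: P = (5·(-1) + 7)/(-1 + 7) = 1/3. At x=-7: Q = (5·(-7) + 7)/(-7 + 1) = 14/3
Result: (1/3)/(x + 1) + (14/3)/(x + 7)
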